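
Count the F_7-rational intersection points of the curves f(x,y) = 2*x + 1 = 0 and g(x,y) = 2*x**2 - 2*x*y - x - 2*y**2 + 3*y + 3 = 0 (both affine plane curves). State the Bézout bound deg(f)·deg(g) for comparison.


Common zeros: ∅; count = 0; Bézout bound = 2.

deg(f) = 1, deg(g) = 2, so Bézout bound = 2.
Scan x ∈ F_7. For each x, list the y ∈ F_7 with f(x, y) ≡ 0 and those with g(x, y) ≡ 0 (mod 7); the common zeros in that column are the intersection.
  x = 0: f ≡ 0 at y ∈ ∅; g ≡ 0 at y ∈ ∅; common: ∅.
  x = 1: f ≡ 0 at y ∈ ∅; g ≡ 0 at y ∈ ∅; common: ∅.
  x = 2: f ≡ 0 at y ∈ ∅; g ≡ 0 at y ∈ ∅; common: ∅.
  x = 3: f ≡ 0 at y ∈ {0, 1, 2, 3, 4, 5, 6}; g ≡ 0 at y ∈ ∅; common: ∅.
  x = 4: f ≡ 0 at y ∈ ∅; g ≡ 0 at y ∈ {4}; common: ∅.
  x = 5: f ≡ 0 at y ∈ ∅; g ≡ 0 at y ∈ ∅; common: ∅.
  x = 6: f ≡ 0 at y ∈ ∅; g ≡ 0 at y ∈ ∅; common: ∅.
Collecting: common zeros = ∅, so the count is 0.
Comparison with the Bézout bound: 0 ≤ 2 = deg(f)·deg(g), as expected for curves with no common component (the affine F_7-count falls short of the bound because intersections may lie at infinity, over extension fields, or carry multiplicity).


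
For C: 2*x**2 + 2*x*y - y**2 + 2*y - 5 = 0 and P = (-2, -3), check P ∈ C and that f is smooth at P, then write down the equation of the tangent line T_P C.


Tangent line at P: -14*x + 4*y - 16 = 0.

Step 1: f(-2, -3) = 0, so P lies on C.
Step 2: partial derivatives
  f_x(x, y) = 4*x + 2*y, f_y(x, y) = 2*x - 2*y + 2.
  f_x(P) = -14, f_y(P) = 4 (gradient nonzero, so P is smooth).
Step 3: tangent line at P: -14·(x − -2) + 4·(y − -3) = 0.
Expanding: -14*x + 4*y - 16 = 0.


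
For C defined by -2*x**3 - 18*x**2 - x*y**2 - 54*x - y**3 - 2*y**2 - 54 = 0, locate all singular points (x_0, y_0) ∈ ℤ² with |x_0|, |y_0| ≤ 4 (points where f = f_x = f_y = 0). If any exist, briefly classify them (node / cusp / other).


Singular points: {(-3, 0)}; classification: cusp.

Compute partial derivatives:
  f_x = -6*x**2 - 36*x - y**2 - 54.
  f_y = -2*x*y - 3*y**2 - 4*y.
Scan x_0 ∈ {−4, ..., 4}. For each x_0, f_y(x_0, y) is a polynomial in y; find its integer roots y ∈ {−4, ..., 4}, then test f_x and f at those candidates.
  x = -4: f_y(-4, y) = -3*y**2 + 4*y; vanishes at y ∈ {0}. (-4, 0): f_x = -6 ≠ 0.
  x = -3: f_y(-3, y) = -3*y**2 + 2*y; vanishes at y ∈ {0}. (-3, 0): f_x = 0, f = 0 — SINGULAR.
  x = -2: f_y(-2, y) = -3*y**2; vanishes at y ∈ {0}. (-2, 0): f_x = -6 ≠ 0.
  x = -1: f_y(-1, y) = -3*y**2 - 2*y; vanishes at y ∈ {0}. (-1, 0): f_x = -24 ≠ 0.
  x = 0: f_y(0, y) = -3*y**2 - 4*y; vanishes at y ∈ {0}. (0, 0): f_x = -54 ≠ 0.
  x = 1: f_y(1, y) = -3*y**2 - 6*y; vanishes at y ∈ {-2, 0}. (1, -2): f_x = -100 ≠ 0; (1, 0): f_x = -96 ≠ 0.
  x = 2: f_y(2, y) = -3*y**2 - 8*y; vanishes at y ∈ {0}. (2, 0): f_x = -150 ≠ 0.
  x = 3: f_y(3, y) = -3*y**2 - 10*y; vanishes at y ∈ {0}. (3, 0): f_x = -216 ≠ 0.
  x = 4: f_y(4, y) = -3*y**2 - 12*y; vanishes at y ∈ {-4, 0}. (4, -4): f_x = -310 ≠ 0; (4, 0): f_x = -294 ≠ 0.
Only singular point on the grid: (-3, 0).
Classify: substitute x = -3 + u, y = 0 + v and expand: f = -2*u**3 - u*v**2 - v**3 + v**2.
No constant or linear terms (consistent with a singular point). Quadratic part: v**2. Cubic part: -2*u**3 - u*v**2 - v**3.
The quadratic part v**2 is a perfect square, so there is a single (double) tangent line v = 0, i.e. y = 0. Restricting the cubic part to that line (v = 0) leaves -2*u**3 ≠ 0, so f is not divisible by v and the branch is v² ≈ 2*u**3 to lowest order — this is a cusp.
Classification: cusp.


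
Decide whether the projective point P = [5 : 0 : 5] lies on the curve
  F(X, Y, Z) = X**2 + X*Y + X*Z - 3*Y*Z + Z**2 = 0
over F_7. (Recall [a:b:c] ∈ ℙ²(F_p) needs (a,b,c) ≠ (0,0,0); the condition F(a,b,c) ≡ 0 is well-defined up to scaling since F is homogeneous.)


F(5,0,5) ≡ 5 (mod 7); P is NOT on the curve.

Evaluate F(5, 0, 5) term-by-term (mod 7).
  X**2 ↦ 1·25·1·1 = 25
  X*Y ↦ 1·5·0·1 = 0
  X*Z ↦ 1·5·1·5 = 25
  -3*Y*Z ↦ -3·1·0·5 = 0
  Z**2 ↦ 1·1·1·25 = 25
Sum: F(5, 0, 5) = (25) + (0) + (25) + (0) + (25) = 75.
Reducing mod 7: 75 ≡ 5 (mod 7).
Since F(a, b, c) ≡ 5 ≠ 0 (mod 7), P does NOT lie on the curve.


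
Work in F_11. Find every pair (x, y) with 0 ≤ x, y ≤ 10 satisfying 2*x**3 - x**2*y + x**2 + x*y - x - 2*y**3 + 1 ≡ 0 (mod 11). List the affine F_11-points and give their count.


Affine F_11-points: {(0, 8), (1, 6), (3, 2), (3, 3), (3, 6), (4, 6), (4, 8), (5, 8), (6, 3), (6, 9), (6, 10), (8, 1), (9, 7)}; count = 13.

For each of the 121 pairs (x, y) ∈ F_11², evaluate f(x, y) mod 11. Record the zeros.
  x = 0: [0↦1, 1↦10, 2↦7, 3↦2, 4↦5, 5↦4, 6↦9, 7↦8, 8↦0, 9↦6, 10↦3]  zeros at y ∈ {8}
  x = 1: [0↦3, 1↦1, 2↦9, 3↦4, 4↦7, 5↦6, 6↦0, 7↦10, 8↦2, 9↦8, 10↦5]  zeros at y ∈ {6}
  x = 2: [0↦8, 1↦4, 2↦10, 3↦3, 4↦4, 5↦1, 6↦4, 7↦1, 8↦2, 9↦6, 10↦1]  zeros at y ∈ ∅
  x = 3: [0↦6, 1↦9, 2↦0, 3↦0, 4↦8, 5↦1, 6↦0, 7↦4, 8↦1, 9↦1, 10↦3]  zeros at y ∈ {2, 3, 6}
  x = 4: [0↦9, 1↦6, 2↦2, 3↦7, 4↦9, 5↦7, 6↦0, 7↦9, 8↦0, 9↦5, 10↦1]  zeros at y ∈ {6, 8}
  x = 5: [0↦7, 1↦7, 2↦6, 3↦3, 4↦8, 5↦9, 6↦5, 7↦6, 8↦0, 9↦8, 10↦7]  zeros at y ∈ {8}
  x = 6: [0↦1, 1↦2, 2↦2, 3↦0, 4↦6, 5↦8, 6↦5, 7↦7, 8↦2, 9↦0, 10↦0]  zeros at y ∈ {3, 9, 10}
  x = 7: [0↦3, 1↦3, 2↦2, 3↦10, 4↦4, 5↦5, 6↦1, 7↦2, 8↦7, 9↦4, 10↦3]  zeros at y ∈ ∅
  x = 8: [0↦3, 1↦0, 2↦7, 3↦1, 4↦3, 5↦1, 6↦5, 7↦3, 8↦5, 9↦10, 10↦6]  zeros at y ∈ {1}
  x = 9: [0↦2, 1↦5, 2↦7, 3↦7, 4↦4, 5↦8, 6↦7, 7↦0, 8↦8, 9↦8, 10↦10]  zeros at y ∈ {7}
  x = 10: [0↦1, 1↦8, 2↦3, 3↦7, 4↦8, 5↦5, 6↦8, 7↦5, 8↦6, 9↦10, 10↦5]  zeros at y ∈ ∅
Collecting zeros: affine points = {(0, 8), (1, 6), (3, 2), (3, 3), (3, 6), (4, 6), (4, 8), (5, 8), (6, 3), (6, 9), (6, 10), (8, 1), (9, 7)}.
Total count |C(F_11)_aff| = 13.


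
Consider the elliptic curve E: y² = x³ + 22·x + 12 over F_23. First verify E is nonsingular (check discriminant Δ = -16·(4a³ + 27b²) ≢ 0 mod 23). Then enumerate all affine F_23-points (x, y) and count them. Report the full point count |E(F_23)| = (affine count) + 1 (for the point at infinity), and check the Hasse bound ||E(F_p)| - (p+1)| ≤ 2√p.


Affine points = {(0, 9), (0, 14), (1, 9), (1, 14), (2, 8), (2, 15), (3, 6), (3, 17), (4, 7), (4, 16), (7, 7), (7, 16), (10, 6), (10, 17), (12, 7), (12, 16), (17, 3), (17, 20), (21, 11), (21, 12), (22, 9), (22, 14)}; affine count = 22; |E(F_23)| = 23.

Discriminant check: Δ ∝ 4a³ + 27b² = 4·22³ + 27·12² = 4·10648 + 27·144 ≡ 20 (mod 23). Nonzero ⇒ E is nonsingular.
For each x ∈ F_23, compute rhs = x³ + 22·x + 12 mod 23, then count y ∈ F_23 with y² ≡ rhs.
  x = 0: rhs = 12, matching y values: 9, 14 (2 points).
  x = 1: rhs = 12, matching y values: 9, 14 (2 points).
  x = 2: rhs = 18, matching y values: 8, 15 (2 points).
  x = 3: rhs = 13, matching y values: 6, 17 (2 points).
  x = 4: rhs = 3, matching y values: 7, 16 (2 points).
  x = 5: rhs = 17, matching y values: none (0 points).
  x = 6: rhs = 15, matching y values: none (0 points).
  x = 7: rhs = 3, matching y values: 7, 16 (2 points).
  x = 8: rhs = 10, matching y values: none (0 points).
  x = 9: rhs = 19, matching y values: none (0 points).
  x = 10: rhs = 13, matching y values: 6, 17 (2 points).
  x = 11: rhs = 21, matching y values: none (0 points).
  x = 12: rhs = 3, matching y values: 7, 16 (2 points).
  x = 13: rhs = 11, matching y values: none (0 points).
  x = 14: rhs = 5, matching y values: none (0 points).
  x = 15: rhs = 14, matching y values: none (0 points).
  x = 16: rhs = 21, matching y values: none (0 points).
  x = 17: rhs = 9, matching y values: 3, 20 (2 points).
  x = 18: rhs = 7, matching y values: none (0 points).
  x = 19: rhs = 21, matching y values: none (0 points).
  x = 20: rhs = 11, matching y values: none (0 points).
  x = 21: rhs = 6, matching y values: 11, 12 (2 points).
  x = 22: rhs = 12, matching y values: 9, 14 (2 points).
Total affine count: 22.
Full point count |E(F_23)| = 22 + 1 = 23.
Hasse bound: |23 − (23+1)| = |-1| = 1 ≤ 2√23 ≈ 9.5917 ✓.


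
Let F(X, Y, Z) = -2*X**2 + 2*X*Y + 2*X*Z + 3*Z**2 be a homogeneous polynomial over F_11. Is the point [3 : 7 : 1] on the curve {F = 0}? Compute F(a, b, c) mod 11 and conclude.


F(3,7,1) ≡ 0 (mod 11); P is on the curve.

Evaluate F(3, 7, 1) term-by-term (mod 11).
  -2*X**2 ↦ -2·9·1·1 = -18
  2*X*Y ↦ 2·3·7·1 = 42
  2*X*Z ↦ 2·3·1·1 = 6
  3*Z**2 ↦ 3·1·1·1 = 3
Sum: F(3, 7, 1) = (-18) + (42) + (6) + (3) = 33.
Reducing mod 11: 33 ≡ 0 (mod 11).
Since F(a, b, c) ≡ 0 (mod 11), P lies on the curve.


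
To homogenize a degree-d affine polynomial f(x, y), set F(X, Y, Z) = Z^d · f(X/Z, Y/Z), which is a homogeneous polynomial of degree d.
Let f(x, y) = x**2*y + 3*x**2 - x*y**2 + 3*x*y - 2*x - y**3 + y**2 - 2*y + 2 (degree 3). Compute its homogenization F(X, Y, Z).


F(X, Y, Z) = X**2*Y + 3*X**2*Z - X*Y**2 + 3*X*Y*Z - 2*X*Z**2 - Y**3 + Y**2*Z - 2*Y*Z**2 + 2*Z**3

deg(f) = 3.
Substitute x = X/Z, y = Y/Z into f, then multiply by Z^3.
  monomial 1·x^2·y^1 ↦ 1·X^2·Y^1·Z^0.
  monomial 3·x^2·y^0 ↦ 3·X^2·Y^0·Z^1.
  monomial -1·x^1·y^2 ↦ -1·X^1·Y^2·Z^0.
  monomial 3·x^1·y^1 ↦ 3·X^1·Y^1·Z^1.
  monomial -2·x^1·y^0 ↦ -2·X^1·Y^0·Z^2.
  monomial -1·x^0·y^3 ↦ -1·X^0·Y^3·Z^0.
  monomial 1·x^0·y^2 ↦ 1·X^0·Y^2·Z^1.
  monomial -2·x^0·y^1 ↦ -2·X^0·Y^1·Z^2.
  monomial 2·x^0·y^0 ↦ 2·X^0·Y^0·Z^3.
Collecting: F(X, Y, Z) = X**2*Y + 3*X**2*Z - X*Y**2 + 3*X*Y*Z - 2*X*Z**2 - Y**3 + Y**2*Z - 2*Y*Z**2 + 2*Z**3.


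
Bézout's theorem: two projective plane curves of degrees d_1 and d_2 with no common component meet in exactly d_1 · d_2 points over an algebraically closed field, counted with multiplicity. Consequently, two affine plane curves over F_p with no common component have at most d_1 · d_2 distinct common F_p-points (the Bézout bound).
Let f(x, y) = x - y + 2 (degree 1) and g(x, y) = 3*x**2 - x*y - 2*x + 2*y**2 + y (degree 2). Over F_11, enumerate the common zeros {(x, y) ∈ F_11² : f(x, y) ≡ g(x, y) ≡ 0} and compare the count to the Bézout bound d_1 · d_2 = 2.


Common zeros: ∅; count = 0; Bézout bound = 2.

deg(f) = 1, deg(g) = 2, so Bézout bound = 2.
Scan x ∈ F_11. For each x, list the y ∈ F_11 with f(x, y) ≡ 0 and those with g(x, y) ≡ 0 (mod 11); the common zeros in that column are the intersection.
  x = 0: f ≡ 0 at y ∈ {2}; g ≡ 0 at y ∈ {0, 5}; common: ∅.
  x = 1: f ≡ 0 at y ∈ {3}; g ≡ 0 at y ∈ {4, 7}; common: ∅.
  x = 2: f ≡ 0 at y ∈ {4}; g ≡ 0 at y ∈ {7, 10}; common: ∅.
  x = 3: f ≡ 0 at y ∈ {5}; g ≡ 0 at y ∈ {3, 9}; common: ∅.
  x = 4: f ≡ 0 at y ∈ {6}; g ≡ 0 at y ∈ ∅; common: ∅.
  x = 5: f ≡ 0 at y ∈ {7}; g ≡ 0 at y ∈ ∅; common: ∅.
  x = 6: f ≡ 0 at y ∈ {8}; g ≡ 0 at y ∈ {3, 5}; common: ∅.
  x = 7: f ≡ 0 at y ∈ {9}; g ≡ 0 at y ∈ ∅; common: ∅.
  x = 8: f ≡ 0 at y ∈ {10}; g ≡ 0 at y ∈ {0, 9}; common: ∅.
  x = 9: f ≡ 0 at y ∈ {0}; g ≡ 0 at y ∈ ∅; common: ∅.
  x = 10: f ≡ 0 at y ∈ {1}; g ≡ 0 at y ∈ ∅; common: ∅.
Collecting: common zeros = ∅, so the count is 0.
Comparison with the Bézout bound: 0 ≤ 2 = deg(f)·deg(g), as expected for curves with no common component (the affine F_11-count falls short of the bound because intersections may lie at infinity, over extension fields, or carry multiplicity).


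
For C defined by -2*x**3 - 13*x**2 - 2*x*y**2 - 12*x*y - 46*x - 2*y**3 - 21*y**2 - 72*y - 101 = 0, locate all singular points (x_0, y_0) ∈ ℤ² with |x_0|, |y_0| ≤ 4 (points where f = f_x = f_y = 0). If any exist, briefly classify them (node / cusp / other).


Singular points: {(-2, -3)}; classification: node.

Compute partial derivatives:
  f_x = -6*x**2 - 26*x - 2*y**2 - 12*y - 46.
  f_y = -4*x*y - 12*x - 6*y**2 - 42*y - 72.
Scan x_0 ∈ {−4, ..., 4}. For each x_0, f_y(x_0, y) is a polynomial in y; find its integer roots y ∈ {−4, ..., 4}, then test f_x and f at those candidates.
  x = -4: f_y(-4, y) = -6*y**2 - 26*y - 24; vanishes at y ∈ {-3}. (-4, -3): f_x = -20 ≠ 0.
  x = -3: f_y(-3, y) = -6*y**2 - 30*y - 36; vanishes at y ∈ {-3, -2}. (-3, -3): f_x = -4 ≠ 0; (-3, -2): f_x = -6 ≠ 0.
  x = -2: f_y(-2, y) = -6*y**2 - 34*y - 48; vanishes at y ∈ {-3}. (-2, -3): f_x = 0, f = 0 — SINGULAR.
  x = -1: f_y(-1, y) = -6*y**2 - 38*y - 60; vanishes at y ∈ {-3}. (-1, -3): f_x = -8 ≠ 0.
  x = 0: f_y(0, y) = -6*y**2 - 42*y - 72; vanishes at y ∈ {-4, -3}. (0, -4): f_x = -30 ≠ 0; (0, -3): f_x = -28 ≠ 0.
  x = 1: f_y(1, y) = -6*y**2 - 46*y - 84; vanishes at y ∈ {-3}. (1, -3): f_x = -60 ≠ 0.
  x = 2: f_y(2, y) = -6*y**2 - 50*y - 96; vanishes at y ∈ {-3}. (2, -3): f_x = -104 ≠ 0.
  x = 3: f_y(3, y) = -6*y**2 - 54*y - 108; vanishes at y ∈ {-3}. (3, -3): f_x = -160 ≠ 0.
  x = 4: f_y(4, y) = -6*y**2 - 58*y - 120; vanishes at y ∈ {-3}. (4, -3): f_x = -228 ≠ 0.
Only singular point on the grid: (-2, -3).
Classify: substitute x = -2 + u, y = -3 + v and expand: f = -2*u**3 - u**2 - 2*u*v**2 - 2*v**3 + v**2.
No constant or linear terms (consistent with a singular point). Quadratic part: -u**2 + v**2. Cubic part: -2*u**3 - 2*u*v**2 - 2*v**3.
The quadratic part v**2 - u**2 = (v − u)(v + u) splits into two distinct linear factors, so there are two distinct tangent lines y − -3 = ±(x − -2) — this is a node (ordinary double point).
Classification: node.


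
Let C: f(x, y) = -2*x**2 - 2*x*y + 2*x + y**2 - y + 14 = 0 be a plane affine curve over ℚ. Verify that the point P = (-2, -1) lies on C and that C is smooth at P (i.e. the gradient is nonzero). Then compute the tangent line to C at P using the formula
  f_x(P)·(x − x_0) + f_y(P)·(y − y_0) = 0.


Tangent line at P: 12*x + y + 25 = 0.

Step 1: f(-2, -1) = 0, so P lies on C.
Step 2: partial derivatives
  f_x(x, y) = -4*x - 2*y + 2, f_y(x, y) = -2*x + 2*y - 1.
  f_x(P) = 12, f_y(P) = 1 (gradient nonzero, so P is smooth).
Step 3: tangent line at P: 12·(x − -2) + 1·(y − -1) = 0.
Expanding: 12*x + y + 25 = 0.


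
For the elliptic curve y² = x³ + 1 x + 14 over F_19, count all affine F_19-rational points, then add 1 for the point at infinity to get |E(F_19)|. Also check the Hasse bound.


Affine points = {(1, 4), (1, 15), (2, 9), (2, 10), (3, 5), (3, 14), (4, 5), (4, 14), (5, 7), (5, 12), (9, 7), (9, 12), (10, 6), (10, 13), (11, 8), (11, 11), (12, 5), (12, 14), (13, 1), (13, 18), (14, 6), (14, 13), (17, 2), (17, 17)}; affine count = 24; |E(F_19)| = 25.

Discriminant check: Δ ∝ 4a³ + 27b² = 4·1³ + 27·14² = 4·1 + 27·196 ≡ 14 (mod 19). Nonzero ⇒ E is nonsingular.
For each x ∈ F_19, compute rhs = x³ + 1·x + 14 mod 19, then count y ∈ F_19 with y² ≡ rhs.
  x = 0: rhs = 14, matching y values: none (0 points).
  x = 1: rhs = 16, matching y values: 4, 15 (2 points).
  x = 2: rhs = 5, matching y values: 9, 10 (2 points).
  x = 3: rhs = 6, matching y values: 5, 14 (2 points).
  x = 4: rhs = 6, matching y values: 5, 14 (2 points).
  x = 5: rhs = 11, matching y values: 7, 12 (2 points).
  x = 6: rhs = 8, matching y values: none (0 points).
  x = 7: rhs = 3, matching y values: none (0 points).
  x = 8: rhs = 2, matching y values: none (0 points).
  x = 9: rhs = 11, matching y values: 7, 12 (2 points).
  x = 10: rhs = 17, matching y values: 6, 13 (2 points).
  x = 11: rhs = 7, matching y values: 8, 11 (2 points).
  x = 12: rhs = 6, matching y values: 5, 14 (2 points).
  x = 13: rhs = 1, matching y values: 1, 18 (2 points).
  x = 14: rhs = 17, matching y values: 6, 13 (2 points).
  x = 15: rhs = 3, matching y values: none (0 points).
  x = 16: rhs = 3, matching y values: none (0 points).
  x = 17: rhs = 4, matching y values: 2, 17 (2 points).
  x = 18: rhs = 12, matching y values: none (0 points).
Total affine count: 24.
Full point count |E(F_19)| = 24 + 1 = 25.
Hasse bound: |25 − (19+1)| = |5| = 5 ≤ 2√19 ≈ 8.7178 ✓.


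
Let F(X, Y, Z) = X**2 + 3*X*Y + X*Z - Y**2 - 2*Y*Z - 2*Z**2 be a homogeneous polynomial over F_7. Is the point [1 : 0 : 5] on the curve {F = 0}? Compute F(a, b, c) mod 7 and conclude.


F(1,0,5) ≡ 5 (mod 7); P is NOT on the curve.

Evaluate F(1, 0, 5) term-by-term (mod 7).
  X**2 ↦ 1·1·1·1 = 1
  3*X*Y ↦ 3·1·0·1 = 0
  X*Z ↦ 1·1·1·5 = 5
  -Y**2 ↦ -1·1·0·1 = 0
  -2*Y*Z ↦ -2·1·0·5 = 0
  -2*Z**2 ↦ -2·1·1·25 = -50
Sum: F(1, 0, 5) = (1) + (0) + (5) + (0) + (0) + (-50) = -44.
Reducing mod 7: -44 ≡ 5 (mod 7).
Since F(a, b, c) ≡ 5 ≠ 0 (mod 7), P does NOT lie on the curve.


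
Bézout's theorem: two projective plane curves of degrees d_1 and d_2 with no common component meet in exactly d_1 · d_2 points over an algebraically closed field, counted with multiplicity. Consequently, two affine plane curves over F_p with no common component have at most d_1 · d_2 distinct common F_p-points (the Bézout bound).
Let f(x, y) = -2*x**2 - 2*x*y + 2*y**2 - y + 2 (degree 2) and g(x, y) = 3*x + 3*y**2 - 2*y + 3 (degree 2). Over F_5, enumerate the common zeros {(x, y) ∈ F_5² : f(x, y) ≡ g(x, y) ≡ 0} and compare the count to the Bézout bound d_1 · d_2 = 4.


Common zeros: {(4, 0)}; count = 1; Bézout bound = 4.

deg(f) = 2, deg(g) = 2, so Bézout bound = 4.
Scan x ∈ F_5. For each x, list the y ∈ F_5 with f(x, y) ≡ 0 and those with g(x, y) ≡ 0 (mod 5); the common zeros in that column are the intersection.
  x = 0: f ≡ 0 at y ∈ {4}; g ≡ 0 at y ∈ ∅; common: ∅.
  x = 1: f ≡ 0 at y ∈ {0, 4}; g ≡ 0 at y ∈ ∅; common: ∅.
  x = 2: f ≡ 0 at y ∈ ∅; g ≡ 0 at y ∈ {1, 3}; common: ∅.
  x = 3: f ≡ 0 at y ∈ ∅; g ≡ 0 at y ∈ {2}; common: ∅.
  x = 4: f ≡ 0 at y ∈ {0, 2}; g ≡ 0 at y ∈ {0, 4}; common: {0}.
Collecting: common zeros = {(4, 0)}, so the count is 1.
Comparison with the Bézout bound: 1 ≤ 4 = deg(f)·deg(g), as expected for curves with no common component (the affine F_5-count falls short of the bound because intersections may lie at infinity, over extension fields, or carry multiplicity).


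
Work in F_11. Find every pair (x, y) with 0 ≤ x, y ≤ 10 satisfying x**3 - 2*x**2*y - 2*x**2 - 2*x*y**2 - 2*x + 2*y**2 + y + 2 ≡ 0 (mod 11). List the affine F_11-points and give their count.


Affine F_11-points: {(1, 10), (2, 1), (4, 1), (4, 3), (7, 6), (7, 7), (9, 1), (9, 2)}; count = 8.

For each of the 121 pairs (x, y) ∈ F_11², evaluate f(x, y) mod 11. Record the zeros.
  x = 0: [0↦2, 1↦5, 2↦1, 3↦1, 4↦5, 5↦2, 6↦3, 7↦8, 8↦6, 9↦8, 10↦3]  zeros at y ∈ ∅
  x = 1: [0↦10, 1↦9, 2↦8, 3↦7, 4↦6, 5↦5, 6↦4, 7↦3, 8↦2, 9↦1, 10↦0]  zeros at y ∈ {10}
  x = 2: [0↦9, 1↦0, 2↦9, 3↦3, 4↦4, 5↦1, 6↦5, 7↦5, 8↦1, 9↦4, 10↦3]  zeros at y ∈ {1}
  x = 3: [0↦5, 1↦6, 2↦10, 3↦6, 4↦5, 5↦7, 6↦1, 7↦9, 8↦9, 9↦1, 10↦7]  zeros at y ∈ ∅
  x = 4: [0↦4, 1↦0, 2↦6, 3↦0, 4↦4, 5↦7, 6↦9, 7↦10, 8↦10, 9↦9, 10↦7]  zeros at y ∈ {1, 3}
  x = 5: [0↦1, 1↦10, 2↦3, 3↦2, 4↦7, 5↦7, 6↦2, 7↦3, 8↦10, 9↦1, 10↦9]  zeros at y ∈ ∅
  x = 6: [0↦2, 1↦9, 2↦7, 3↦7, 4↦9, 5↦2, 6↦8, 7↦5, 8↦4, 9↦5, 10↦8]  zeros at y ∈ ∅
  x = 7: [0↦2, 1↦3, 2↦2, 3↦10, 4↦5, 5↦9, 6↦0, 7↦0, 8↦9, 9↦5, 10↦10]  zeros at y ∈ {6, 7}
  x = 8: [0↦7, 1↦9, 2↦5, 3↦6, 4↦1, 5↦1, 6↦6, 7↦5, 8↦9, 9↦7, 10↦10]  zeros at y ∈ ∅
  x = 9: [0↦1, 1↦0, 2↦0, 3↦1, 4↦3, 5↦6, 6↦10, 7↦4, 8↦10, 9↦6, 10↦3]  zeros at y ∈ {1, 2}
  x = 10: [0↦1, 1↦4, 2↦4, 3↦1, 4↦6, 5↦8, 6↦7, 7↦3, 8↦7, 9↦8, 10↦6]  zeros at y ∈ ∅
Collecting zeros: affine points = {(1, 10), (2, 1), (4, 1), (4, 3), (7, 6), (7, 7), (9, 1), (9, 2)}.
Total count |C(F_11)_aff| = 8.


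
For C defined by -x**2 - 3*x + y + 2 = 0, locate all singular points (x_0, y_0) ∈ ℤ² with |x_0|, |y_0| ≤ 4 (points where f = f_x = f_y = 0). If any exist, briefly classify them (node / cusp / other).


No singular points in the scanned grid; C is smooth there.

Compute partial derivatives:
  f_x = -2*x - 3.
  f_y = 1.
f_y = 1 is a nonzero constant, so f_y never vanishes: no point (x, y) can satisfy f = f_x = f_y = 0. In particular no (x, y) ∈ {−4, ..., 4}² is singular; the curve is smooth.


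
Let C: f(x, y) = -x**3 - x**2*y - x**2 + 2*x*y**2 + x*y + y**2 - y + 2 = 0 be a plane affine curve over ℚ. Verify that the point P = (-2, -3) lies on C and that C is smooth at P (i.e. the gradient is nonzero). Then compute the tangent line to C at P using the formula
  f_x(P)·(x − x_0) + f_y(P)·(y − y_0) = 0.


Tangent line at P: -5*x + 11*y + 23 = 0.

Step 1: f(-2, -3) = 0, so P lies on C.
Step 2: partial derivatives
  f_x(x, y) = -3*x**2 - 2*x*y - 2*x + 2*y**2 + y, f_y(x, y) = -x**2 + 4*x*y + x + 2*y - 1.
  f_x(P) = -5, f_y(P) = 11 (gradient nonzero, so P is smooth).
Step 3: tangent line at P: -5·(x − -2) + 11·(y − -3) = 0.
Expanding: -5*x + 11*y + 23 = 0.


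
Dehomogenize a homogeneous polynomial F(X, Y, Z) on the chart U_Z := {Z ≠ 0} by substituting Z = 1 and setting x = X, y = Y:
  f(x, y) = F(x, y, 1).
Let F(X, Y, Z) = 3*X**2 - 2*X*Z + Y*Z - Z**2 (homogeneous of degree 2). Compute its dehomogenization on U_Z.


f(x, y) = 3*x**2 - 2*x + y - 1

On U_Z we set Z = 1. Each monomial c·X^i·Y^j·Z^k in F becomes c·x^i·y^j·1^k = c·x^i·y^j.
Substituting Z = 1: F(X, Y, 1) = 3*x**2 - 2*x + y - 1.
Note: deg(f) ≤ deg(F) = 2; strict inequality happens when F is divisible by Z (lost terms).


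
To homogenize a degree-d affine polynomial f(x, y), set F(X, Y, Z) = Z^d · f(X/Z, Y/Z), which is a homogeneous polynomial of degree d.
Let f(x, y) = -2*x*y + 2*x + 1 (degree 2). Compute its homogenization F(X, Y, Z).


F(X, Y, Z) = -2*X*Y + 2*X*Z + Z**2

deg(f) = 2.
Substitute x = X/Z, y = Y/Z into f, then multiply by Z^2.
  monomial -2·x^1·y^1 ↦ -2·X^1·Y^1·Z^0.
  monomial 2·x^1·y^0 ↦ 2·X^1·Y^0·Z^1.
  monomial 1·x^0·y^0 ↦ 1·X^0·Y^0·Z^2.
Collecting: F(X, Y, Z) = -2*X*Y + 2*X*Z + Z**2.


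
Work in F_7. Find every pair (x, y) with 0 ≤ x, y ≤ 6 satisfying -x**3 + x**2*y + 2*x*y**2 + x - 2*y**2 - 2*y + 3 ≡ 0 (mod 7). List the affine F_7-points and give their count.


Affine F_7-points: {(0, 3), (1, 3), (2, 3), (3, 0), (6, 6)}; count = 5.

For each of the 49 pairs (x, y) ∈ F_7², evaluate f(x, y) mod 7. Record the zeros.
  x = 0: [0↦3, 1↦6, 2↦5, 3↦0, 4↦5, 5↦6, 6↦3]  zeros at y ∈ {3}
  x = 1: [0↦3, 1↦2, 2↦1, 3↦0, 4↦6, 5↦5, 6↦4]  zeros at y ∈ {3}
  x = 2: [0↦4, 1↦1, 2↦2, 3↦0, 4↦2, 5↦1, 6↦4]  zeros at y ∈ {3}
  x = 3: [0↦0, 1↦4, 2↦2, 3↦1, 4↦1, 5↦2, 6↦4]  zeros at y ∈ {0}
  x = 4: [0↦6, 1↦5, 2↦2, 3↦4, 4↦4, 5↦2, 6↦5]  zeros at y ∈ ∅
  x = 5: [0↦2, 1↦5, 2↦3, 3↦3, 4↦5, 5↦2, 6↦1]  zeros at y ∈ ∅
  x = 6: [0↦3, 1↦5, 2↦6, 3↦6, 4↦5, 5↦3, 6↦0]  zeros at y ∈ {6}
Collecting zeros: affine points = {(0, 3), (1, 3), (2, 3), (3, 0), (6, 6)}.
Total count |C(F_7)_aff| = 5.


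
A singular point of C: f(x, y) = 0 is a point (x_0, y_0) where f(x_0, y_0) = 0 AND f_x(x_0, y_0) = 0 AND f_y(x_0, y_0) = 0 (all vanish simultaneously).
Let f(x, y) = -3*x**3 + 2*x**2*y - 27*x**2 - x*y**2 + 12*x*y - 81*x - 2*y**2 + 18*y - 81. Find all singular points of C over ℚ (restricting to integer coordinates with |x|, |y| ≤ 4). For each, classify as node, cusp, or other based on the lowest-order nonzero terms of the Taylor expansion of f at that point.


Singular points: {(-3, 0)}; classification: cusp.

Compute partial derivatives:
  f_x = -9*x**2 + 4*x*y - 54*x - y**2 + 12*y - 81.
  f_y = 2*x**2 - 2*x*y + 12*x - 4*y + 18.
Scan x_0 ∈ {−4, ..., 4}. For each x_0, f_y(x_0, y) is a polynomial in y; find its integer roots y ∈ {−4, ..., 4}, then test f_x and f at those candidates.
  x = -4: f_y(-4, y) = 4*y + 2; no integer root y with |y| ≤ 4.
  x = -3: f_y(-3, y) = 2*y; vanishes at y ∈ {0}. (-3, 0): f_x = 0, f = 0 — SINGULAR.
  x = -2: f_y(-2, y) = 2; no integer root y with |y| ≤ 4.
  x = -1: f_y(-1, y) = 8 - 2*y; vanishes at y ∈ {4}. (-1, 4): f_x = -20 ≠ 0.
  x = 0: f_y(0, y) = 18 - 4*y; no integer root y with |y| ≤ 4.
  x = 1: f_y(1, y) = 32 - 6*y; no integer root y with |y| ≤ 4.
  x = 2: f_y(2, y) = 50 - 8*y; no integer root y with |y| ≤ 4.
  x = 3: f_y(3, y) = 72 - 10*y; no integer root y with |y| ≤ 4.
  x = 4: f_y(4, y) = 98 - 12*y; no integer root y with |y| ≤ 4.
Only singular point on the grid: (-3, 0).
Classify: substitute x = -3 + u, y = 0 + v and expand: f = -3*u**3 + 2*u**2*v - u*v**2 + v**2.
No constant or linear terms (consistent with a singular point). Quadratic part: v**2. Cubic part: -3*u**3 + 2*u**2*v - u*v**2.
The quadratic part v**2 is a perfect square, so there is a single (double) tangent line v = 0, i.e. y = 0. Restricting the cubic part to that line (v = 0) leaves -3*u**3 ≠ 0, so f is not divisible by v and the branch is v² ≈ 3*u**3 to lowest order — this is a cusp.
Classification: cusp.


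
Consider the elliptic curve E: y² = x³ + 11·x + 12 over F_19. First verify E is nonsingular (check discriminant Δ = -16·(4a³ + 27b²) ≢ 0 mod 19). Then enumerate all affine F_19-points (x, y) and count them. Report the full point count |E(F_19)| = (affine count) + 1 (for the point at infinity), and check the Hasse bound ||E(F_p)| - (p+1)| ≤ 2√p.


Affine points = {(1, 9), (1, 10), (2, 2), (2, 17), (4, 5), (4, 14), (6, 3), (6, 16), (8, 2), (8, 17), (9, 2), (9, 17), (10, 1), (10, 18), (11, 1), (11, 18), (16, 3), (16, 16), (17, 1), (17, 18), (18, 0)}; affine count = 21; |E(F_19)| = 22.

Discriminant check: Δ ∝ 4a³ + 27b² = 4·11³ + 27·12² = 4·1331 + 27·144 ≡ 16 (mod 19). Nonzero ⇒ E is nonsingular.
For each x ∈ F_19, compute rhs = x³ + 11·x + 12 mod 19, then count y ∈ F_19 with y² ≡ rhs.
  x = 0: rhs = 12, matching y values: none (0 points).
  x = 1: rhs = 5, matching y values: 9, 10 (2 points).
  x = 2: rhs = 4, matching y values: 2, 17 (2 points).
  x = 3: rhs = 15, matching y values: none (0 points).
  x = 4: rhs = 6, matching y values: 5, 14 (2 points).
  x = 5: rhs = 2, matching y values: none (0 points).
  x = 6: rhs = 9, matching y values: 3, 16 (2 points).
  x = 7: rhs = 14, matching y values: none (0 points).
  x = 8: rhs = 4, matching y values: 2, 17 (2 points).
  x = 9: rhs = 4, matching y values: 2, 17 (2 points).
  x = 10: rhs = 1, matching y values: 1, 18 (2 points).
  x = 11: rhs = 1, matching y values: 1, 18 (2 points).
  x = 12: rhs = 10, matching y values: none (0 points).
  x = 13: rhs = 15, matching y values: none (0 points).
  x = 14: rhs = 3, matching y values: none (0 points).
  x = 15: rhs = 18, matching y values: none (0 points).
  x = 16: rhs = 9, matching y values: 3, 16 (2 points).
  x = 17: rhs = 1, matching y values: 1, 18 (2 points).
  x = 18: rhs = 0, matching y values: 0 (1 points).
Total affine count: 21.
Full point count |E(F_19)| = 21 + 1 = 22.
Hasse bound: |22 − (19+1)| = |2| = 2 ≤ 2√19 ≈ 8.7178 ✓.


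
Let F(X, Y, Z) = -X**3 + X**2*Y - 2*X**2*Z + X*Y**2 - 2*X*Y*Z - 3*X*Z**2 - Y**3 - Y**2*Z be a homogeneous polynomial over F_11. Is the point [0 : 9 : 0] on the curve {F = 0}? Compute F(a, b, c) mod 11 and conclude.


F(0,9,0) ≡ 8 (mod 11); P is NOT on the curve.

Evaluate F(0, 9, 0) term-by-term (mod 11).
  -X**3 ↦ -1·0·1·1 = 0
  X**2*Y ↦ 1·0·9·1 = 0
  -2*X**2*Z ↦ -2·0·1·0 = 0
  X*Y**2 ↦ 1·0·81·1 = 0
  -2*X*Y*Z ↦ -2·0·9·0 = 0
  -3*X*Z**2 ↦ -3·0·1·0 = 0
  -Y**3 ↦ -1·1·729·1 = -729
  -Y**2*Z ↦ -1·1·81·0 = 0
Sum: F(0, 9, 0) = (0) + (0) + (0) + (0) + (0) + (0) + (-729) + (0) = -729.
Reducing mod 11: -729 ≡ 8 (mod 11).
Since F(a, b, c) ≡ 8 ≠ 0 (mod 11), P does NOT lie on the curve.


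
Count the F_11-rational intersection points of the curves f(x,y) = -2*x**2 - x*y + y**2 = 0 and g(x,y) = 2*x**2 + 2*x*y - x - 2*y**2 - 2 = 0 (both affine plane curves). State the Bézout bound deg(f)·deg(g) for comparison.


Common zeros: ∅; count = 0; Bézout bound = 4.

deg(f) = 2, deg(g) = 2, so Bézout bound = 4.
Scan x ∈ F_11. For each x, list the y ∈ F_11 with f(x, y) ≡ 0 and those with g(x, y) ≡ 0 (mod 11); the common zeros in that column are the intersection.
  x = 0: f ≡ 0 at y ∈ {0}; g ≡ 0 at y ∈ ∅; common: ∅.
  x = 1: f ≡ 0 at y ∈ {2, 10}; g ≡ 0 at y ∈ ∅; common: ∅.
  x = 2: f ≡ 0 at y ∈ {4, 9}; g ≡ 0 at y ∈ {6, 7}; common: ∅.
  x = 3: f ≡ 0 at y ∈ {6, 8}; g ≡ 0 at y ∈ ∅; common: ∅.
  x = 4: f ≡ 0 at y ∈ {7, 8}; g ≡ 0 at y ∈ ∅; common: ∅.
  x = 5: f ≡ 0 at y ∈ {6, 10}; g ≡ 0 at y ∈ {2, 3}; common: ∅.
  x = 6: f ≡ 0 at y ∈ {1, 5}; g ≡ 0 at y ∈ ∅; common: ∅.
  x = 7: f ≡ 0 at y ∈ {3, 4}; g ≡ 0 at y ∈ ∅; common: ∅.
  x = 8: f ≡ 0 at y ∈ {3, 5}; g ≡ 0 at y ∈ {1, 7}; common: ∅.
  x = 9: f ≡ 0 at y ∈ {2, 7}; g ≡ 0 at y ∈ {3, 6}; common: ∅.
  x = 10: f ≡ 0 at y ∈ {1, 9}; g ≡ 0 at y ∈ {2, 8}; common: ∅.
Collecting: common zeros = ∅, so the count is 0.
Comparison with the Bézout bound: 0 ≤ 4 = deg(f)·deg(g), as expected for curves with no common component (the affine F_11-count falls short of the bound because intersections may lie at infinity, over extension fields, or carry multiplicity).


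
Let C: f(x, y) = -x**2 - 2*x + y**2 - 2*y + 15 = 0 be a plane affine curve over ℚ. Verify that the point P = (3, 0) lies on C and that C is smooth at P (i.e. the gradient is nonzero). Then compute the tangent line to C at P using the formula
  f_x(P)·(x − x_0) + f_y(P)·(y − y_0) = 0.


Tangent line at P: -8*x - 2*y + 24 = 0.

Step 1: f(3, 0) = 0, so P lies on C.
Step 2: partial derivatives
  f_x(x, y) = -2*x - 2, f_y(x, y) = 2*y - 2.
  f_x(P) = -8, f_y(P) = -2 (gradient nonzero, so P is smooth).
Step 3: tangent line at P: -8·(x − 3) + -2·(y − 0) = 0.
Expanding: -8*x - 2*y + 24 = 0.


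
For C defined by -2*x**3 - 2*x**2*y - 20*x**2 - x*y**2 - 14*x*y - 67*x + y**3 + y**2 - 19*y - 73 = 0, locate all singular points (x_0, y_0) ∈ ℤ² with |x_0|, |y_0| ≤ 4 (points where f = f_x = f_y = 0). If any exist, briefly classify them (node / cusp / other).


Singular points: {(-3, -1)}; classification: cusp.

Compute partial derivatives:
  f_x = -6*x**2 - 4*x*y - 40*x - y**2 - 14*y - 67.
  f_y = -2*x**2 - 2*x*y - 14*x + 3*y**2 + 2*y - 19.
Scan x_0 ∈ {−4, ..., 4}. For each x_0, f_y(x_0, y) is a polynomial in y; find its integer roots y ∈ {−4, ..., 4}, then test f_x and f at those candidates.
  x = -4: f_y(-4, y) = 3*y**2 + 10*y + 5; no integer root y with |y| ≤ 4.
  x = -3: f_y(-3, y) = 3*y**2 + 8*y + 5; vanishes at y ∈ {-1}. (-3, -1): f_x = 0, f = 0 — SINGULAR.
  x = -2: f_y(-2, y) = 3*y**2 + 6*y + 1; no integer root y with |y| ≤ 4.
  x = -1: f_y(-1, y) = 3*y**2 + 4*y - 7; vanishes at y ∈ {1}. (-1, 1): f_x = -44 ≠ 0.
  x = 0: f_y(0, y) = 3*y**2 + 2*y - 19; no integer root y with |y| ≤ 4.
  x = 1: f_y(1, y) = 3*y**2 - 35; no integer root y with |y| ≤ 4.
  x = 2: f_y(2, y) = 3*y**2 - 2*y - 55; no integer root y with |y| ≤ 4.
  x = 3: f_y(3, y) = 3*y**2 - 4*y - 79; no integer root y with |y| ≤ 4.
  x = 4: f_y(4, y) = 3*y**2 - 6*y - 107; no integer root y with |y| ≤ 4.
Only singular point on the grid: (-3, -1).
Classify: substitute x = -3 + u, y = -1 + v and expand: f = -2*u**3 - 2*u**2*v - u*v**2 + v**3 + v**2.
No constant or linear terms (consistent with a singular point). Quadratic part: v**2. Cubic part: -2*u**3 - 2*u**2*v - u*v**2 + v**3.
The quadratic part v**2 is a perfect square, so there is a single (double) tangent line v = 0, i.e. y = -1. Restricting the cubic part to that line (v = 0) leaves -2*u**3 ≠ 0, so f is not divisible by v and the branch is v² ≈ 2*u**3 to lowest order — this is a cusp.
Classification: cusp.


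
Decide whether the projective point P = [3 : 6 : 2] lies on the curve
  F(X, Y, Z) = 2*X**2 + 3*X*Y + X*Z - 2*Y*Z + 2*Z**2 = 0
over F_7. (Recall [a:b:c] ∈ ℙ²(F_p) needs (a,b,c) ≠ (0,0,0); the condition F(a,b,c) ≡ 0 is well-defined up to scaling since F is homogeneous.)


F(3,6,2) ≡ 6 (mod 7); P is NOT on the curve.

Evaluate F(3, 6, 2) term-by-term (mod 7).
  2*X**2 ↦ 2·9·1·1 = 18
  3*X*Y ↦ 3·3·6·1 = 54
  X*Z ↦ 1·3·1·2 = 6
  -2*Y*Z ↦ -2·1·6·2 = -24
  2*Z**2 ↦ 2·1·1·4 = 8
Sum: F(3, 6, 2) = (18) + (54) + (6) + (-24) + (8) = 62.
Reducing mod 7: 62 ≡ 6 (mod 7).
Since F(a, b, c) ≡ 6 ≠ 0 (mod 7), P does NOT lie on the curve.


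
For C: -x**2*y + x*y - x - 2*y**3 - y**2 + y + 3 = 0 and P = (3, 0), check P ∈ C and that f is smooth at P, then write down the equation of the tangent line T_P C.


Tangent line at P: -x - 5*y + 3 = 0.

Step 1: f(3, 0) = 0, so P lies on C.
Step 2: partial derivatives
  f_x(x, y) = -2*x*y + y - 1, f_y(x, y) = -x**2 + x - 6*y**2 - 2*y + 1.
  f_x(P) = -1, f_y(P) = -5 (gradient nonzero, so P is smooth).
Step 3: tangent line at P: -1·(x − 3) + -5·(y − 0) = 0.
Expanding: -x - 5*y + 3 = 0.


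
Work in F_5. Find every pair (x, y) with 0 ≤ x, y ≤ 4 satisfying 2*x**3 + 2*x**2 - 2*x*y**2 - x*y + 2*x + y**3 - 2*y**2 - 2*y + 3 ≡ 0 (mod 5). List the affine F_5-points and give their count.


Affine F_5-points: {(0, 1), (1, 2), (4, 3)}; count = 3.

For each of the 25 pairs (x, y) ∈ F_5², evaluate f(x, y) mod 5. Record the zeros.
  x = 0: [0↦3, 1↦0, 2↦4, 3↦1, 4↦2]  zeros at y ∈ {1}
  x = 1: [0↦4, 1↦3, 2↦0, 3↦1, 4↦2]  zeros at y ∈ {2}
  x = 2: [0↦1, 1↦2, 2↦2, 3↦2, 4↦3]  zeros at y ∈ ∅
  x = 3: [0↦1, 1↦4, 2↦2, 3↦1, 4↦2]  zeros at y ∈ ∅
  x = 4: [0↦1, 1↦1, 2↦2, 3↦0, 4↦1]  zeros at y ∈ {3}
Collecting zeros: affine points = {(0, 1), (1, 2), (4, 3)}.
Total count |C(F_5)_aff| = 3.


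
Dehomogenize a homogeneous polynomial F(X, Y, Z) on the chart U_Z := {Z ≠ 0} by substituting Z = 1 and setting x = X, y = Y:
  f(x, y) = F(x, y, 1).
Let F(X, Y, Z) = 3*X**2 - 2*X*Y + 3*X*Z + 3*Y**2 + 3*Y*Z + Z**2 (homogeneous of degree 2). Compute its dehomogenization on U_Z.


f(x, y) = 3*x**2 - 2*x*y + 3*x + 3*y**2 + 3*y + 1

On U_Z we set Z = 1. Each monomial c·X^i·Y^j·Z^k in F becomes c·x^i·y^j·1^k = c·x^i·y^j.
Substituting Z = 1: F(X, Y, 1) = 3*x**2 - 2*x*y + 3*x + 3*y**2 + 3*y + 1.
Note: deg(f) ≤ deg(F) = 2; strict inequality happens when F is divisible by Z (lost terms).


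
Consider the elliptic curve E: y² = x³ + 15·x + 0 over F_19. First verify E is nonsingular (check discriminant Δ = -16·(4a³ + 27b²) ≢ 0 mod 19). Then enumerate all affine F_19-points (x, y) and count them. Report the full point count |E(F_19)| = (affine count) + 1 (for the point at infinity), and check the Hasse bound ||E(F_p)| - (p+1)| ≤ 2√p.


Affine points = {(0, 0), (1, 4), (1, 15), (2, 0), (7, 7), (7, 12), (8, 9), (8, 10), (9, 3), (9, 16), (13, 6), (13, 13), (14, 3), (14, 16), (15, 3), (15, 16), (16, 2), (16, 17), (17, 0)}; affine count = 19; |E(F_19)| = 20.

Discriminant check: Δ ∝ 4a³ + 27b² = 4·15³ + 27·0² = 4·3375 + 27·0 ≡ 10 (mod 19). Nonzero ⇒ E is nonsingular.
For each x ∈ F_19, compute rhs = x³ + 15·x + 0 mod 19, then count y ∈ F_19 with y² ≡ rhs.
  x = 0: rhs = 0, matching y values: 0 (1 points).
  x = 1: rhs = 16, matching y values: 4, 15 (2 points).
  x = 2: rhs = 0, matching y values: 0 (1 points).
  x = 3: rhs = 15, matching y values: none (0 points).
  x = 4: rhs = 10, matching y values: none (0 points).
  x = 5: rhs = 10, matching y values: none (0 points).
  x = 6: rhs = 2, matching y values: none (0 points).
  x = 7: rhs = 11, matching y values: 7, 12 (2 points).
  x = 8: rhs = 5, matching y values: 9, 10 (2 points).
  x = 9: rhs = 9, matching y values: 3, 16 (2 points).
  x = 10: rhs = 10, matching y values: none (0 points).
  x = 11: rhs = 14, matching y values: none (0 points).
  x = 12: rhs = 8, matching y values: none (0 points).
  x = 13: rhs = 17, matching y values: 6, 13 (2 points).
  x = 14: rhs = 9, matching y values: 3, 16 (2 points).
  x = 15: rhs = 9, matching y values: 3, 16 (2 points).
  x = 16: rhs = 4, matching y values: 2, 17 (2 points).
  x = 17: rhs = 0, matching y values: 0 (1 points).
  x = 18: rhs = 3, matching y values: none (0 points).
Total affine count: 19.
Full point count |E(F_19)| = 19 + 1 = 20.
Hasse bound: |20 − (19+1)| = |0| = 0 ≤ 2√19 ≈ 8.7178 ✓.


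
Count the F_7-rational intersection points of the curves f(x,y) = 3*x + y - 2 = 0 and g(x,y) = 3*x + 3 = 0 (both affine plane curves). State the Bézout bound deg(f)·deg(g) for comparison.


Common zeros: {(6, 5)}; count = 1; Bézout bound = 1.

deg(f) = 1, deg(g) = 1, so Bézout bound = 1.
Scan x ∈ F_7. For each x, list the y ∈ F_7 with f(x, y) ≡ 0 and those with g(x, y) ≡ 0 (mod 7); the common zeros in that column are the intersection.
  x = 0: f ≡ 0 at y ∈ {2}; g ≡ 0 at y ∈ ∅; common: ∅.
  x = 1: f ≡ 0 at y ∈ {6}; g ≡ 0 at y ∈ ∅; common: ∅.
  x = 2: f ≡ 0 at y ∈ {3}; g ≡ 0 at y ∈ ∅; common: ∅.
  x = 3: f ≡ 0 at y ∈ {0}; g ≡ 0 at y ∈ ∅; common: ∅.
  x = 4: f ≡ 0 at y ∈ {4}; g ≡ 0 at y ∈ ∅; common: ∅.
  x = 5: f ≡ 0 at y ∈ {1}; g ≡ 0 at y ∈ ∅; common: ∅.
  x = 6: f ≡ 0 at y ∈ {5}; g ≡ 0 at y ∈ {0, 1, 2, 3, 4, 5, 6}; common: {5}.
Collecting: common zeros = {(6, 5)}, so the count is 1.
Comparison with the Bézout bound: 1 ≤ 1 = deg(f)·deg(g), as expected for curves with no common component (the bound is attained).


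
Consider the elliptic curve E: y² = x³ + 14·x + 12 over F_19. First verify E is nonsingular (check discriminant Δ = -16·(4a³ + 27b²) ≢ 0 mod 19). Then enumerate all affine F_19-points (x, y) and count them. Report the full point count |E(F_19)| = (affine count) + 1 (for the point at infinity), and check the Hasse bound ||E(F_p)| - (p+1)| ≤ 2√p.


Affine points = {(3, 9), (3, 10), (5, 6), (5, 13), (7, 4), (7, 15), (8, 3), (8, 16), (13, 4), (13, 15), (14, 8), (14, 11), (15, 5), (15, 14), (16, 0), (18, 4), (18, 15)}; affine count = 17; |E(F_19)| = 18.

Discriminant check: Δ ∝ 4a³ + 27b² = 4·14³ + 27·12² = 4·2744 + 27·144 ≡ 6 (mod 19). Nonzero ⇒ E is nonsingular.
For each x ∈ F_19, compute rhs = x³ + 14·x + 12 mod 19, then count y ∈ F_19 with y² ≡ rhs.
  x = 0: rhs = 12, matching y values: none (0 points).
  x = 1: rhs = 8, matching y values: none (0 points).
  x = 2: rhs = 10, matching y values: none (0 points).
  x = 3: rhs = 5, matching y values: 9, 10 (2 points).
  x = 4: rhs = 18, matching y values: none (0 points).
  x = 5: rhs = 17, matching y values: 6, 13 (2 points).
  x = 6: rhs = 8, matching y values: none (0 points).
  x = 7: rhs = 16, matching y values: 4, 15 (2 points).
  x = 8: rhs = 9, matching y values: 3, 16 (2 points).
  x = 9: rhs = 12, matching y values: none (0 points).
  x = 10: rhs = 12, matching y values: none (0 points).
  x = 11: rhs = 15, matching y values: none (0 points).
  x = 12: rhs = 8, matching y values: none (0 points).
  x = 13: rhs = 16, matching y values: 4, 15 (2 points).
  x = 14: rhs = 7, matching y values: 8, 11 (2 points).
  x = 15: rhs = 6, matching y values: 5, 14 (2 points).
  x = 16: rhs = 0, matching y values: 0 (1 points).
  x = 17: rhs = 14, matching y values: none (0 points).
  x = 18: rhs = 16, matching y values: 4, 15 (2 points).
Total affine count: 17.
Full point count |E(F_19)| = 17 + 1 = 18.
Hasse bound: |18 − (19+1)| = |-2| = 2 ≤ 2√19 ≈ 8.7178 ✓.


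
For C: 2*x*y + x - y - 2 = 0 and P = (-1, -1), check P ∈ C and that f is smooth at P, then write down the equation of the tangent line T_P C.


Tangent line at P: -x - 3*y - 4 = 0.

Step 1: f(-1, -1) = 0, so P lies on C.
Step 2: partial derivatives
  f_x(x, y) = 2*y + 1, f_y(x, y) = 2*x - 1.
  f_x(P) = -1, f_y(P) = -3 (gradient nonzero, so P is smooth).
Step 3: tangent line at P: -1·(x − -1) + -3·(y − -1) = 0.
Expanding: -x - 3*y - 4 = 0.


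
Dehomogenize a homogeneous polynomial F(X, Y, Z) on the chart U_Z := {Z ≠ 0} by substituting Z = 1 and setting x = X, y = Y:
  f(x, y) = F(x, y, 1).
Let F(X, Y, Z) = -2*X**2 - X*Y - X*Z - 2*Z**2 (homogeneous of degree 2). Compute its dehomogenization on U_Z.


f(x, y) = -2*x**2 - x*y - x - 2

On U_Z we set Z = 1. Each monomial c·X^i·Y^j·Z^k in F becomes c·x^i·y^j·1^k = c·x^i·y^j.
Substituting Z = 1: F(X, Y, 1) = -2*x**2 - x*y - x - 2.
Note: deg(f) ≤ deg(F) = 2; strict inequality happens when F is divisible by Z (lost terms).
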